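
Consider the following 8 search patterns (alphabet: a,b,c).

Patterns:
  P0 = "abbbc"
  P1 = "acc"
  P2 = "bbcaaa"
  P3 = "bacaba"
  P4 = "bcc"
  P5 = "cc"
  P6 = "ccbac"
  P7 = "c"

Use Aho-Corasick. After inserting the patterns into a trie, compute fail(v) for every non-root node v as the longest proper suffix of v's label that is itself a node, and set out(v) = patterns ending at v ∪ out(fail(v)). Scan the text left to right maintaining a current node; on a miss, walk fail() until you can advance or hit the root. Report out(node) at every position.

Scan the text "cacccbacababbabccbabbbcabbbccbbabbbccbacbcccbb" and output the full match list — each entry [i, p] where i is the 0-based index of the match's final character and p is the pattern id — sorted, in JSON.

Build automaton:
Trie nodes:
  0='ε' goto a→1 b→8 c→21
  1='a' goto b→2 c→6
  2='ab' goto b→3
  3='abb' goto b→4
  4='abbb' goto c→5
  5='abbbc' goto ·  ←P0
  6='ac' goto c→7
  7='acc' goto ·  ←P1
  8='b' goto a→14 b→9 c→19
  9='bb' goto c→10
  10='bbc' goto a→11
  11='bbca' goto a→12
  12='bbcaa' goto a→13
  13='bbcaaa' goto ·  ←P2
  14='ba' goto c→15
  15='bac' goto a→16
  16='baca' goto b→17
  17='bacab' goto a→18
  18='bacaba' goto ·  ←P3
  19='bc' goto c→20
  20='bcc' goto ·  ←P4
  21='c' goto c→22  ←P7
  22='cc' goto b→23  ←P5
  23='ccb' goto a→24
  24='ccba' goto c→25
  25='ccbac' goto ·  ←P6

BFS fail/out derivation:
  n1('a'): parent n0 fail=0; on 'a' 0 → fail=0;  out ∅∪∅=∅
  n8('b'): parent n0 fail=0; on 'b' 0 → fail=0;  out ∅∪∅=∅
  n21('c'): parent n0 fail=0; on 'c' 0 → fail=0;  out {7}∪∅={7}
  n2('ab'): parent n1 fail=0; on 'b' 0 → fail=8;  out ∅∪∅=∅
  n6('ac'): parent n1 fail=0; on 'c' 0 → fail=21;  out ∅∪{7}={7}
  n9('bb'): parent n8 fail=0; on 'b' 0 → fail=8;  out ∅∪∅=∅
  n14('ba'): parent n8 fail=0; on 'a' 0 → fail=1;  out ∅∪∅=∅
  n19('bc'): parent n8 fail=0; on 'c' 0 → fail=21;  out ∅∪{7}={7}
  n22('cc'): parent n21 fail=0; on 'c' 0 → fail=21;  out {5}∪{7}={5,7}
  n3('abb'): parent n2 fail=8; on 'b' 8 → fail=9;  out ∅∪∅=∅
  n7('acc'): parent n6 fail=21; on 'c' 21 → fail=22;  out {1}∪{5,7}={1,5,7}
  n10('bbc'): parent n9 fail=8; on 'c' 8 → fail=19;  out ∅∪{7}={7}
  n15('bac'): parent n14 fail=1; on 'c' 1 → fail=6;  out ∅∪{7}={7}
  n20('bcc'): parent n19 fail=21; on 'c' 21 → fail=22;  out {4}∪{5,7}={4,5,7}
  n23('ccb'): parent n22 fail=21; on 'b' 21→0 → fail=8;  out ∅∪∅=∅
  n4('abbb'): parent n3 fail=9; on 'b' 9→8 → fail=9;  out ∅∪∅=∅
  n11('bbca'): parent n10 fail=19; on 'a' 19→21→0 → fail=1;  out ∅∪∅=∅
  n16('baca'): parent n15 fail=6; on 'a' 6→21→0 → fail=1;  out ∅∪∅=∅
  n24('ccba'): parent n23 fail=8; on 'a' 8 → fail=14;  out ∅∪∅=∅
  n5('abbbc'): parent n4 fail=9; on 'c' 9 → fail=10;  out {0}∪{7}={0,7}
  n12('bbcaa'): parent n11 fail=1; on 'a' 1→0 → fail=1;  out ∅∪∅=∅
  n17('bacab'): parent n16 fail=1; on 'b' 1 → fail=2;  out ∅∪∅=∅
  n25('ccbac'): parent n24 fail=14; on 'c' 14 → fail=15;  out {6}∪{7}={6,7}
  n13('bbcaaa'): parent n12 fail=1; on 'a' 1→0 → fail=1;  out {2}∪∅={2}
  n18('bacaba'): parent n17 fail=2; on 'a' 2→8 → fail=14;  out {3}∪∅={3}

Run:
[0] read 'c'  n0⇒n21  → match P7@[0:0]
[1] read 'a'  n21⇒n1 (fail-walked)
[2] read 'c'  n1⇒n6  → match P7@[2:2]
[3] read 'c'  n6⇒n7  → match P1@[1:3],P5@[2:3],P7@[3:3]
[4] read 'c'  n7⇒n22 (fail-walked)  → match P5@[3:4],P7@[4:4]
[5] read 'b'  n22⇒n23
[6] read 'a'  n23⇒n24
[7] read 'c'  n24⇒n25  → match P6@[3:7],P7@[7:7]
[8] read 'a'  n25⇒n16 (fail-walked)
[9] read 'b'  n16⇒n17
[10] read 'a'  n17⇒n18  → match P3@[5:10]
[11] read 'b'  n18⇒n2 (fail-walked)
[12] read 'b'  n2⇒n3
[13] read 'a'  n3⇒n14 (fail-walked)
[14] read 'b'  n14⇒n2 (fail-walked)
[15] read 'c'  n2⇒n19 (fail-walked)  → match P7@[15:15]
[16] read 'c'  n19⇒n20  → match P4@[14:16],P5@[15:16],P7@[16:16]
[17] read 'b'  n20⇒n23 (fail-walked)
[18] read 'a'  n23⇒n24
[19] read 'b'  n24⇒n2 (fail-walked)
[20] read 'b'  n2⇒n3
[21] read 'b'  n3⇒n4
[22] read 'c'  n4⇒n5  → match P0@[18:22],P7@[22:22]
[23] read 'a'  n5⇒n11 (fail-walked)
[24] read 'b'  n11⇒n2 (fail-walked)
[25] read 'b'  n2⇒n3
[26] read 'b'  n3⇒n4
[27] read 'c'  n4⇒n5  → match P0@[23:27],P7@[27:27]
[28] read 'c'  n5⇒n20 (fail-walked)  → match P4@[26:28],P5@[27:28],P7@[28:28]
[29] read 'b'  n20⇒n23 (fail-walked)
[30] read 'b'  n23⇒n9 (fail-walked)
[31] read 'a'  n9⇒n14 (fail-walked)
[32] read 'b'  n14⇒n2 (fail-walked)
[33] read 'b'  n2⇒n3
[34] read 'b'  n3⇒n4
[35] read 'c'  n4⇒n5  → match P0@[31:35],P7@[35:35]
[36] read 'c'  n5⇒n20 (fail-walked)  → match P4@[34:36],P5@[35:36],P7@[36:36]
[37] read 'b'  n20⇒n23 (fail-walked)
[38] read 'a'  n23⇒n24
[39] read 'c'  n24⇒n25  → match P6@[35:39],P7@[39:39]
[40] read 'b'  n25⇒n8 (fail-walked)
[41] read 'c'  n8⇒n19  → match P7@[41:41]
[42] read 'c'  n19⇒n20  → match P4@[40:42],P5@[41:42],P7@[42:42]
[43] read 'c'  n20⇒n22 (fail-walked)  → match P5@[42:43],P7@[43:43]
[44] read 'b'  n22⇒n23
[45] read 'b'  n23⇒n9 (fail-walked)

All matches (sorted): [[0,7],[2,7],[3,1],[3,5],[3,7],[4,5],[4,7],[7,6],[7,7],[10,3],[15,7],[16,4],[16,5],[16,7],[22,0],[22,7],[27,0],[27,7],[28,4],[28,5],[28,7],[35,0],[35,7],[36,4],[36,5],[36,7],[39,6],[39,7],[41,7],[42,4],[42,5],[42,7],[43,5],[43,7]]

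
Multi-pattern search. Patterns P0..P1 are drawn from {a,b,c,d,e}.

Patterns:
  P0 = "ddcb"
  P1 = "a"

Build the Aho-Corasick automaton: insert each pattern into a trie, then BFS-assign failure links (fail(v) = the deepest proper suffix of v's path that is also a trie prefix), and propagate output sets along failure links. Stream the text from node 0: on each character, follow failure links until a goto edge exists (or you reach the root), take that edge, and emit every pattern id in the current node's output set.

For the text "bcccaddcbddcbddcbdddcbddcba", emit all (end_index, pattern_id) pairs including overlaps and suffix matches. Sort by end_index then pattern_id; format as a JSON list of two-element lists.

Construct AC machine:
Trie nodes:
  n0 'ε': a→5 d→1
  n1 'd': d→2
  n2 'dd': c→3
  n3 'ddc': b→4
  n4 'ddcb': ·  ←P0
  n5 'a': ·  ←P1

BFS fail/out derivation:
  fail(1) 'd': from fail(0)=0 chase 'd': 0 ⇒ 0;  out=∅∪out(0)=∅
  fail(5) 'a': from fail(0)=0 chase 'a': 0 ⇒ 0;  out={1}∪out(0)={1}
  fail(2) 'dd': from fail(1)=0 chase 'd': 0 ⇒ 1;  out=∅∪out(1)=∅
  fail(3) 'ddc': from fail(2)=1 chase 'c': 1→0 ⇒ 0;  out=∅∪out(0)=∅
  fail(4) 'ddcb': from fail(3)=0 chase 'b': 0 ⇒ 0;  out={0}∪out(0)={0}

Text stream:
[0] read 'b'  n0⇒n0
[1] read 'c'  n0⇒n0
[2] read 'c'  n0⇒n0
[3] read 'c'  n0⇒n0
[4] read 'a'  n0⇒n5  emit P1@[4:4]
[5] read 'd'  n5⇒n1 (fail-walked)
[6] read 'd'  n1⇒n2
[7] read 'c'  n2⇒n3
[8] read 'b'  n3⇒n4  emit P0@[5:8]
[9] read 'd'  n4⇒n1 (fail-walked)
[10] read 'd'  n1⇒n2
[11] read 'c'  n2⇒n3
[12] read 'b'  n3⇒n4  emit P0@[9:12]
[13] read 'd'  n4⇒n1 (fail-walked)
[14] read 'd'  n1⇒n2
[15] read 'c'  n2⇒n3
[16] read 'b'  n3⇒n4  emit P0@[13:16]
[17] read 'd'  n4⇒n1 (fail-walked)
[18] read 'd'  n1⇒n2
[19] read 'd'  n2⇒n2 (fail-walked)
[20] read 'c'  n2⇒n3
[21] read 'b'  n3⇒n4  emit P0@[18:21]
[22] read 'd'  n4⇒n1 (fail-walked)
[23] read 'd'  n1⇒n2
[24] read 'c'  n2⇒n3
[25] read 'b'  n3⇒n4  emit P0@[22:25]
[26] read 'a'  n4⇒n5 (fail-walked)  emit P1@[26:26]

All matches (sorted): [[4,1],[8,0],[12,0],[16,0],[21,0],[25,0],[26,1]]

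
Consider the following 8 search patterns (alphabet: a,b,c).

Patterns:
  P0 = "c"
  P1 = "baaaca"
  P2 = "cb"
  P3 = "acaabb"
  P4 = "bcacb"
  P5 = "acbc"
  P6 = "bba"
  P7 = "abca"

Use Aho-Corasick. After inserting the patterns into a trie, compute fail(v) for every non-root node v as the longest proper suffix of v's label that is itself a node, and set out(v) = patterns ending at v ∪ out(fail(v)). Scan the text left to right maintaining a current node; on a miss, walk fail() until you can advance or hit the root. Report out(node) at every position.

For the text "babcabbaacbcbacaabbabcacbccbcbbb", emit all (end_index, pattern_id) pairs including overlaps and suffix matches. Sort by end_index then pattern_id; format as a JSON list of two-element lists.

Build automaton:
Trie (insert patterns):
  0='ε' goto a→9 b→2 c→1
  1='c' goto b→8  [P0 ends]
  2='b' goto a→3 b→21 c→15
  3='ba' goto a→4
  4='baa' goto a→5
  5='baaa' goto c→6
  6='baaac' goto a→7
  7='baaaca' goto ·  [P1 ends]
  8='cb' goto ·  [P2 ends]
  9='a' goto b→23 c→10
  10='ac' goto a→11 b→19
  11='aca' goto a→12
  12='acaa' goto b→13
  13='acaab' goto b→14
  14='acaabb' goto ·  [P3 ends]
  15='bc' goto a→16
  16='bca' goto c→17
  17='bcac' goto b→18
  18='bcacb' goto ·  [P4 ends]
  19='acb' goto c→20
  20='acbc' goto ·  [P5 ends]
  21='bb' goto a→22
  22='bba' goto ·  [P6 ends]
  23='ab' goto c→24
  24='abc' goto a→25
  25='abca' goto ·  [P7 ends]

BFS fail/out derivation:
  fail(1) 'c': from fail(0)=0 chase 'c': 0 ⇒ 0;  out={0}∪out(0)={0}
  fail(2) 'b': from fail(0)=0 chase 'b': 0 ⇒ 0;  out=∅∪out(0)=∅
  fail(9) 'a': from fail(0)=0 chase 'a': 0 ⇒ 0;  out=∅∪out(0)=∅
  fail(3) 'ba': from fail(2)=0 chase 'a': 0 ⇒ 9;  out=∅∪out(9)=∅
  fail(8) 'cb': from fail(1)=0 chase 'b': 0 ⇒ 2;  out={2}∪out(2)={2}
  fail(10) 'ac': from fail(9)=0 chase 'c': 0 ⇒ 1;  out=∅∪out(1)={0}
  fail(15) 'bc': from fail(2)=0 chase 'c': 0 ⇒ 1;  out=∅∪out(1)={0}
  fail(21) 'bb': from fail(2)=0 chase 'b': 0 ⇒ 2;  out=∅∪out(2)=∅
  fail(23) 'ab': from fail(9)=0 chase 'b': 0 ⇒ 2;  out=∅∪out(2)=∅
  fail(4) 'baa': from fail(3)=9 chase 'a': 9→0 ⇒ 9;  out=∅∪out(9)=∅
  fail(11) 'aca': from fail(10)=1 chase 'a': 1→0 ⇒ 9;  out=∅∪out(9)=∅
  fail(16) 'bca': from fail(15)=1 chase 'a': 1→0 ⇒ 9;  out=∅∪out(9)=∅
  fail(19) 'acb': from fail(10)=1 chase 'b': 1 ⇒ 8;  out=∅∪out(8)={2}
  fail(22) 'bba': from fail(21)=2 chase 'a': 2 ⇒ 3;  out={6}∪out(3)={6}
  fail(24) 'abc': from fail(23)=2 chase 'c': 2 ⇒ 15;  out=∅∪out(15)={0}
  fail(5) 'baaa': from fail(4)=9 chase 'a': 9→0 ⇒ 9;  out=∅∪out(9)=∅
  fail(12) 'acaa': from fail(11)=9 chase 'a': 9→0 ⇒ 9;  out=∅∪out(9)=∅
  fail(17) 'bcac': from fail(16)=9 chase 'c': 9 ⇒ 10;  out=∅∪out(10)={0}
  fail(20) 'acbc': from fail(19)=8 chase 'c': 8→2 ⇒ 15;  out={5}∪out(15)={0,5}
  fail(25) 'abca': from fail(24)=15 chase 'a': 15 ⇒ 16;  out={7}∪out(16)={7}
  fail(6) 'baaac': from fail(5)=9 chase 'c': 9 ⇒ 10;  out=∅∪out(10)={0}
  fail(13) 'acaab': from fail(12)=9 chase 'b': 9 ⇒ 23;  out=∅∪out(23)=∅
  fail(18) 'bcacb': from fail(17)=10 chase 'b': 10 ⇒ 19;  out={4}∪out(19)={2,4}
  fail(7) 'baaaca': from fail(6)=10 chase 'a': 10 ⇒ 11;  out={1}∪out(11)={1}
  fail(14) 'acaabb': from fail(13)=23 chase 'b': 23→2 ⇒ 21;  out={3}∪out(21)={3}

Text stream:
pos 0 'b': at 2
pos 1 'a': at 3
pos 2 'b': at 23 (fail-walked)
pos 3 'c': at 24  emit P0@[3:3]
pos 4 'a': at 25  emit P7@[1:4]
pos 5 'b': at 23 (fail-walked)
pos 6 'b': at 21 (fail-walked)
pos 7 'a': at 22  emit P6@[5:7]
pos 8 'a': at 4 (fail-walked)
pos 9 'c': at 10 (fail-walked)  emit P0@[9:9]
pos 10 'b': at 19  emit P2@[9:10]
pos 11 'c': at 20  emit P0@[11:11],P5@[8:11]
pos 12 'b': at 8 (fail-walked)  emit P2@[11:12]
pos 13 'a': at 3 (fail-walked)
pos 14 'c': at 10 (fail-walked)  emit P0@[14:14]
pos 15 'a': at 11
pos 16 'a': at 12
pos 17 'b': at 13
pos 18 'b': at 14  emit P3@[13:18]
pos 19 'a': at 22 (fail-walked)  emit P6@[17:19]
pos 20 'b': at 23 (fail-walked)
pos 21 'c': at 24  emit P0@[21:21]
pos 22 'a': at 25  emit P7@[19:22]
pos 23 'c': at 17 (fail-walked)  emit P0@[23:23]
pos 24 'b': at 18  emit P2@[23:24],P4@[20:24]
pos 25 'c': at 20 (fail-walked)  emit P0@[25:25],P5@[22:25]
pos 26 'c': at 1 (fail-walked)  emit P0@[26:26]
pos 27 'b': at 8  emit P2@[26:27]
pos 28 'c': at 15 (fail-walked)  emit P0@[28:28]
pos 29 'b': at 8 (fail-walked)  emit P2@[28:29]
pos 30 'b': at 21 (fail-walked)
pos 31 'b': at 21 (fail-walked)

Result: [[3,0],[4,7],[7,6],[9,0],[10,2],[11,0],[11,5],[12,2],[14,0],[18,3],[19,6],[21,0],[22,7],[23,0],[24,2],[24,4],[25,0],[25,5],[26,0],[27,2],[28,0],[29,2]]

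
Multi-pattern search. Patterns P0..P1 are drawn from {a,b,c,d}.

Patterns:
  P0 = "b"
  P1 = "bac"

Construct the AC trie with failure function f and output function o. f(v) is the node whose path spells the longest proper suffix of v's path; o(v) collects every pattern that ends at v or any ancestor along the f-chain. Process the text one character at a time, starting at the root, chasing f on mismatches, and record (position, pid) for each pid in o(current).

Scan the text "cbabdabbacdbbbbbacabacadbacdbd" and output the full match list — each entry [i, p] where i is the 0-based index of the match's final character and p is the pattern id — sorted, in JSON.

Construct AC machine:
Trie (insert patterns):
  n0 'ε': b→1
  n1 'b': a→2  ←P0
  n2 'ba': c→3
  n3 'bac': ·  ←P1

BFS fail/out derivation:
  fail(1) 'b': from fail(0)=0 chase 'b': 0 ⇒ 0;  out={0}∪out(0)={0}
  fail(2) 'ba': from fail(1)=0 chase 'a': 0 ⇒ 0;  out=∅∪out(0)=∅
  fail(3) 'bac': from fail(2)=0 chase 'c': 0 ⇒ 0;  out={1}∪out(0)={1}

Run:
i=0 'c': node 0→0
i=1 'b': node 0→1  emit P0@[1:1]
i=2 'a': node 1→2
i=3 'b': node 2→1 ·f  emit P0@[3:3]
i=4 'd': node 1→0 ·f
i=5 'a': node 0→0
i=6 'b': node 0→1  emit P0@[6:6]
i=7 'b': node 1→1 ·f  emit P0@[7:7]
i=8 'a': node 1→2
i=9 'c': node 2→3  emit P1@[7:9]
i=10 'd': node 3→0 ·f
i=11 'b': node 0→1  emit P0@[11:11]
i=12 'b': node 1→1 ·f  emit P0@[12:12]
i=13 'b': node 1→1 ·f  emit P0@[13:13]
i=14 'b': node 1→1 ·f  emit P0@[14:14]
i=15 'b': node 1→1 ·f  emit P0@[15:15]
i=16 'a': node 1→2
i=17 'c': node 2→3  emit P1@[15:17]
i=18 'a': node 3→0 ·f
i=19 'b': node 0→1  emit P0@[19:19]
i=20 'a': node 1→2
i=21 'c': node 2→3  emit P1@[19:21]
i=22 'a': node 3→0 ·f
i=23 'd': node 0→0
i=24 'b': node 0→1  emit P0@[24:24]
i=25 'a': node 1→2
i=26 'c': node 2→3  emit P1@[24:26]
i=27 'd': node 3→0 ·f
i=28 'b': node 0→1  emit P0@[28:28]
i=29 'd': node 1→0 ·f

Matches: [[1,0],[3,0],[6,0],[7,0],[9,1],[11,0],[12,0],[13,0],[14,0],[15,0],[17,1],[19,0],[21,1],[24,0],[26,1],[28,0]]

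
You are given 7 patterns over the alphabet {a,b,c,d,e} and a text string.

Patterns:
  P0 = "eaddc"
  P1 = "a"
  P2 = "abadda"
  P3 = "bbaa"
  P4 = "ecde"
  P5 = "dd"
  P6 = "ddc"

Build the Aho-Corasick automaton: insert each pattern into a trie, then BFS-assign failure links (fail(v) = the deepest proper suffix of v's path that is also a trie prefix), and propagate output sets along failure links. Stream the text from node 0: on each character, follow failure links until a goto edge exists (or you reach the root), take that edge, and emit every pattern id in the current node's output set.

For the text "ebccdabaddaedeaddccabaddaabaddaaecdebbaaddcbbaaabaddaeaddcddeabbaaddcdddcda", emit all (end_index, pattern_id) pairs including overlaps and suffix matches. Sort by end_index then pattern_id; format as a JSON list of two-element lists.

Build:
Trie (insert patterns):
  0='ε' goto a→6 b→12 d→19 e→1
  1='e' goto a→2 c→16
  2='ea' goto d→3
  3='ead' goto d→4
  4='eadd' goto c→5
  5='eaddc' goto ·  ←P0
  6='a' goto b→7  ←P1
  7='ab' goto a→8
  8='aba' goto d→9
  9='abad' goto d→10
  10='abadd' goto a→11
  11='abadda' goto ·  ←P2
  12='b' goto b→13
  13='bb' goto a→14
  14='bba' goto a→15
  15='bbaa' goto ·  ←P3
  16='ec' goto d→17
  17='ecd' goto e→18
  18='ecde' goto ·  ←P4
  19='d' goto d→20
  20='dd' goto c→21  ←P5
  21='ddc' goto ·  ←P6

BFS fail/out derivation:
  n1('e'): parent n0 fail=0; on 'e' 0 → fail=0;  out ∅∪∅=∅
  n6('a'): parent n0 fail=0; on 'a' 0 → fail=0;  out {1}∪∅={1}
  n12('b'): parent n0 fail=0; on 'b' 0 → fail=0;  out ∅∪∅=∅
  n19('d'): parent n0 fail=0; on 'd' 0 → fail=0;  out ∅∪∅=∅
  n2('ea'): parent n1 fail=0; on 'a' 0 → fail=6;  out ∅∪{1}={1}
  n7('ab'): parent n6 fail=0; on 'b' 0 → fail=12;  out ∅∪∅=∅
  n13('bb'): parent n12 fail=0; on 'b' 0 → fail=12;  out ∅∪∅=∅
  n16('ec'): parent n1 fail=0; on 'c' 0 → fail=0;  out ∅∪∅=∅
  n20('dd'): parent n19 fail=0; on 'd' 0 → fail=19;  out {5}∪∅={5}
  n3('ead'): parent n2 fail=6; on 'd' 6→0 → fail=19;  out ∅∪∅=∅
  n8('aba'): parent n7 fail=12; on 'a' 12→0 → fail=6;  out ∅∪{1}={1}
  n14('bba'): parent n13 fail=12; on 'a' 12→0 → fail=6;  out ∅∪{1}={1}
  n17('ecd'): parent n16 fail=0; on 'd' 0 → fail=19;  out ∅∪∅=∅
  n21('ddc'): parent n20 fail=19; on 'c' 19→0 → fail=0;  out {6}∪∅={6}
  n4('eadd'): parent n3 fail=19; on 'd' 19 → fail=20;  out ∅∪{5}={5}
  n9('abad'): parent n8 fail=6; on 'd' 6→0 → fail=19;  out ∅∪∅=∅
  n15('bbaa'): parent n14 fail=6; on 'a' 6→0 → fail=6;  out {3}∪{1}={1,3}
  n18('ecde'): parent n17 fail=19; on 'e' 19→0 → fail=1;  out {4}∪∅={4}
  n5('eaddc'): parent n4 fail=20; on 'c' 20 → fail=21;  out {0}∪{6}={0,6}
  n10('abadd'): parent n9 fail=19; on 'd' 19 → fail=20;  out ∅∪{5}={5}
  n11('abadda'): parent n10 fail=20; on 'a' 20→19→0 → fail=6;  out {2}∪{1}={1,2}

Scan:
i=0 'e': node 0→1
i=1 'b': node 1→12 ·f
i=2 'c': node 12→0 ·f
i=3 'c': node 0→0
i=4 'd': node 0→19
i=5 'a': node 19→6 ·f  emit P1@[5:5]
i=6 'b': node 6→7
i=7 'a': node 7→8  emit P1@[7:7]
i=8 'd': node 8→9
i=9 'd': node 9→10  emit P5@[8:9]
i=10 'a': node 10→11  emit P1@[10:10],P2@[5:10]
i=11 'e': node 11→1 ·f
i=12 'd': node 1→19 ·f
i=13 'e': node 19→1 ·f
i=14 'a': node 1→2  emit P1@[14:14]
i=15 'd': node 2→3
i=16 'd': node 3→4  emit P5@[15:16]
i=17 'c': node 4→5  emit P0@[13:17],P6@[15:17]
i=18 'c': node 5→0 ·f
i=19 'a': node 0→6  emit P1@[19:19]
i=20 'b': node 6→7
i=21 'a': node 7→8  emit P1@[21:21]
i=22 'd': node 8→9
i=23 'd': node 9→10  emit P5@[22:23]
i=24 'a': node 10→11  emit P1@[24:24],P2@[19:24]
i=25 'a': node 11→6 ·f  emit P1@[25:25]
i=26 'b': node 6→7
i=27 'a': node 7→8  emit P1@[27:27]
i=28 'd': node 8→9
i=29 'd': node 9→10  emit P5@[28:29]
i=30 'a': node 10→11  emit P1@[30:30],P2@[25:30]
i=31 'a': node 11→6 ·f  emit P1@[31:31]
i=32 'e': node 6→1 ·f
i=33 'c': node 1→16
i=34 'd': node 16→17
i=35 'e': node 17→18  emit P4@[32:35]
i=36 'b': node 18→12 ·f
i=37 'b': node 12→13
i=38 'a': node 13→14  emit P1@[38:38]
i=39 'a': node 14→15  emit P1@[39:39],P3@[36:39]
i=40 'd': node 15→19 ·f
i=41 'd': node 19→20  emit P5@[40:41]
i=42 'c': node 20→21  emit P6@[40:42]
i=43 'b': node 21→12 ·f
i=44 'b': node 12→13
i=45 'a': node 13→14  emit P1@[45:45]
i=46 'a': node 14→15  emit P1@[46:46],P3@[43:46]
i=47 'a': node 15→6 ·f  emit P1@[47:47]
i=48 'b': node 6→7
i=49 'a': node 7→8  emit P1@[49:49]
i=50 'd': node 8→9
i=51 'd': node 9→10  emit P5@[50:51]
i=52 'a': node 10→11  emit P1@[52:52],P2@[47:52]
i=53 'e': node 11→1 ·f
i=54 'a': node 1→2  emit P1@[54:54]
i=55 'd': node 2→3
i=56 'd': node 3→4  emit P5@[55:56]
i=57 'c': node 4→5  emit P0@[53:57],P6@[55:57]
i=58 'd': node 5→19 ·f
i=59 'd': node 19→20  emit P5@[58:59]
i=60 'e': node 20→1 ·f
i=61 'a': node 1→2  emit P1@[61:61]
i=62 'b': node 2→7 ·f
i=63 'b': node 7→13 ·f
i=64 'a': node 13→14  emit P1@[64:64]
i=65 'a': node 14→15  emit P1@[65:65],P3@[62:65]
i=66 'd': node 15→19 ·f
i=67 'd': node 19→20  emit P5@[66:67]
i=68 'c': node 20→21  emit P6@[66:68]
i=69 'd': node 21→19 ·f
i=70 'd': node 19→20  emit P5@[69:70]
i=71 'd': node 20→20 ·f  emit P5@[70:71]
i=72 'c': node 20→21  emit P6@[70:72]
i=73 'd': node 21→19 ·f
i=74 'a': node 19→6 ·f  emit P1@[74:74]

All matches (sorted): [[5,1],[7,1],[9,5],[10,1],[10,2],[14,1],[16,5],[17,0],[17,6],[19,1],[21,1],[23,5],[24,1],[24,2],[25,1],[27,1],[29,5],[30,1],[30,2],[31,1],[35,4],[38,1],[39,1],[39,3],[41,5],[42,6],[45,1],[46,1],[46,3],[47,1],[49,1],[51,5],[52,1],[52,2],[54,1],[56,5],[57,0],[57,6],[59,5],[61,1],[64,1],[65,1],[65,3],[67,5],[68,6],[70,5],[71,5],[72,6],[74,1]]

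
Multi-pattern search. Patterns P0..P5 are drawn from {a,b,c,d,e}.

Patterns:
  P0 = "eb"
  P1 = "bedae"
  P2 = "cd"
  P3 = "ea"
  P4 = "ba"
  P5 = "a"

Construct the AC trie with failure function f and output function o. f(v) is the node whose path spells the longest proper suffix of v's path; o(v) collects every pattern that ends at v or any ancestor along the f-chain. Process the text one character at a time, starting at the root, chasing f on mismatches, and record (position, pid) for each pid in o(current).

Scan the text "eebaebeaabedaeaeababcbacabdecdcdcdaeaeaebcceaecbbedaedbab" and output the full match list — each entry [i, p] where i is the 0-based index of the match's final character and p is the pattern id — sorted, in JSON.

Build:
Trie (insert patterns):
  n0 'ε': a→12 b→3 c→8 e→1
  n1 'e': a→10 b→2
  n2 'eb': ·  ←P0
  n3 'b': a→11 e→4
  n4 'be': d→5
  n5 'bed': a→6
  n6 'beda': e→7
  n7 'bedae': ·  ←P1
  n8 'c': d→9
  n9 'cd': ·  ←P2
  n10 'ea': ·  ←P3
  n11 'ba': ·  ←P4
  n12 'a': ·  ←P5

Failure links (BFS by depth):
  fail(1) 'e': from fail(0)=0 chase 'e': 0 ⇒ 0;  out=∅∪out(0)=∅
  fail(3) 'b': from fail(0)=0 chase 'b': 0 ⇒ 0;  out=∅∪out(0)=∅
  fail(8) 'c': from fail(0)=0 chase 'c': 0 ⇒ 0;  out=∅∪out(0)=∅
  fail(12) 'a': from fail(0)=0 chase 'a': 0 ⇒ 0;  out={5}∪out(0)={5}
  fail(2) 'eb': from fail(1)=0 chase 'b': 0 ⇒ 3;  out={0}∪out(3)={0}
  fail(4) 'be': from fail(3)=0 chase 'e': 0 ⇒ 1;  out=∅∪out(1)=∅
  fail(9) 'cd': from fail(8)=0 chase 'd': 0 ⇒ 0;  out={2}∪out(0)={2}
  fail(10) 'ea': from fail(1)=0 chase 'a': 0 ⇒ 12;  out={3}∪out(12)={3,5}
  fail(11) 'ba': from fail(3)=0 chase 'a': 0 ⇒ 12;  out={4}∪out(12)={4,5}
  fail(5) 'bed': from fail(4)=1 chase 'd': 1→0 ⇒ 0;  out=∅∪out(0)=∅
  fail(6) 'beda': from fail(5)=0 chase 'a': 0 ⇒ 12;  out=∅∪out(12)={5}
  fail(7) 'bedae': from fail(6)=12 chase 'e': 12→0 ⇒ 1;  out={1}∪out(1)={1}

Run:
[0] read 'e'  n0⇒n1
[1] read 'e'  n1⇒n1 (via fail)
[2] read 'b'  n1⇒n2  ** P0@[1:2]
[3] read 'a'  n2⇒n11 (via fail)  ** P4@[2:3],P5@[3:3]
[4] read 'e'  n11⇒n1 (via fail)
[5] read 'b'  n1⇒n2  ** P0@[4:5]
[6] read 'e'  n2⇒n4 (via fail)
[7] read 'a'  n4⇒n10 (via fail)  ** P3@[6:7],P5@[7:7]
[8] read 'a'  n10⇒n12 (via fail)  ** P5@[8:8]
[9] read 'b'  n12⇒n3 (via fail)
[10] read 'e'  n3⇒n4
[11] read 'd'  n4⇒n5
[12] read 'a'  n5⇒n6  ** P5@[12:12]
[13] read 'e'  n6⇒n7  ** P1@[9:13]
[14] read 'a'  n7⇒n10 (via fail)  ** P3@[13:14],P5@[14:14]
[15] read 'e'  n10⇒n1 (via fail)
[16] read 'a'  n1⇒n10  ** P3@[15:16],P5@[16:16]
[17] read 'b'  n10⇒n3 (via fail)
[18] read 'a'  n3⇒n11  ** P4@[17:18],P5@[18:18]
[19] read 'b'  n11⇒n3 (via fail)
[20] read 'c'  n3⇒n8 (via fail)
[21] read 'b'  n8⇒n3 (via fail)
[22] read 'a'  n3⇒n11  ** P4@[21:22],P5@[22:22]
[23] read 'c'  n11⇒n8 (via fail)
[24] read 'a'  n8⇒n12 (via fail)  ** P5@[24:24]
[25] read 'b'  n12⇒n3 (via fail)
[26] read 'd'  n3⇒n0 (via fail)
[27] read 'e'  n0⇒n1
[28] read 'c'  n1⇒n8 (via fail)
[29] read 'd'  n8⇒n9  ** P2@[28:29]
[30] read 'c'  n9⇒n8 (via fail)
[31] read 'd'  n8⇒n9  ** P2@[30:31]
[32] read 'c'  n9⇒n8 (via fail)
[33] read 'd'  n8⇒n9  ** P2@[32:33]
[34] read 'a'  n9⇒n12 (via fail)  ** P5@[34:34]
[35] read 'e'  n12⇒n1 (via fail)
[36] read 'a'  n1⇒n10  ** P3@[35:36],P5@[36:36]
[37] read 'e'  n10⇒n1 (via fail)
[38] read 'a'  n1⇒n10  ** P3@[37:38],P5@[38:38]
[39] read 'e'  n10⇒n1 (via fail)
[40] read 'b'  n1⇒n2  ** P0@[39:40]
[41] read 'c'  n2⇒n8 (via fail)
[42] read 'c'  n8⇒n8 (via fail)
[43] read 'e'  n8⇒n1 (via fail)
[44] read 'a'  n1⇒n10  ** P3@[43:44],P5@[44:44]
[45] read 'e'  n10⇒n1 (via fail)
[46] read 'c'  n1⇒n8 (via fail)
[47] read 'b'  n8⇒n3 (via fail)
[48] read 'b'  n3⇒n3 (via fail)
[49] read 'e'  n3⇒n4
[50] read 'd'  n4⇒n5
[51] read 'a'  n5⇒n6  ** P5@[51:51]
[52] read 'e'  n6⇒n7  ** P1@[48:52]
[53] read 'd'  n7⇒n0 (via fail)
[54] read 'b'  n0⇒n3
[55] read 'a'  n3⇒n11  ** P4@[54:55],P5@[55:55]
[56] read 'b'  n11⇒n3 (via fail)

Result: [[2,0],[3,4],[3,5],[5,0],[7,3],[7,5],[8,5],[12,5],[13,1],[14,3],[14,5],[16,3],[16,5],[18,4],[18,5],[22,4],[22,5],[24,5],[29,2],[31,2],[33,2],[34,5],[36,3],[36,5],[38,3],[38,5],[40,0],[44,3],[44,5],[51,5],[52,1],[55,4],[55,5]]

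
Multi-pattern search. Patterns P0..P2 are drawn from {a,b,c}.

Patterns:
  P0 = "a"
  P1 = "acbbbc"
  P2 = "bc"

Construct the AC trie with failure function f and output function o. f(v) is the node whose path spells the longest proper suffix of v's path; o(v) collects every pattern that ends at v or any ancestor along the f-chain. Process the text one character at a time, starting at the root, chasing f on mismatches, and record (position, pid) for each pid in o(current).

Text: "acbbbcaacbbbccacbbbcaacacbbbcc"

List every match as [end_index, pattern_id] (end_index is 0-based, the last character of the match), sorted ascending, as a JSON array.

Build:
Trie (insert patterns):
  n0 'ε': a→1 b→7
  n1 'a': c→2  ←P0
  n2 'ac': b→3
  n3 'acb': b→4
  n4 'acbb': b→5
  n5 'acbbb': c→6
  n6 'acbbbc': ·  ←P1
  n7 'b': c→8
  n8 'bc': ·  ←P2

Failure links (BFS by depth):
  n1('a'): parent n0 fail=0; on 'a' 0 → fail=0;  out {0}∪∅={0}
  n7('b'): parent n0 fail=0; on 'b' 0 → fail=0;  out ∅∪∅=∅
  n2('ac'): parent n1 fail=0; on 'c' 0 → fail=0;  out ∅∪∅=∅
  n8('bc'): parent n7 fail=0; on 'c' 0 → fail=0;  out {2}∪∅={2}
  n3('acb'): parent n2 fail=0; on 'b' 0 → fail=7;  out ∅∪∅=∅
  n4('acbb'): parent n3 fail=7; on 'b' 7→0 → fail=7;  out ∅∪∅=∅
  n5('acbbb'): parent n4 fail=7; on 'b' 7→0 → fail=7;  out ∅∪∅=∅
  n6('acbbbc'): parent n5 fail=7; on 'c' 7 → fail=8;  out {1}∪{2}={1,2}

Run:
[0] read 'a'  n0⇒n1  → match P0@[0:0]
[1] read 'c'  n1⇒n2
[2] read 'b'  n2⇒n3
[3] read 'b'  n3⇒n4
[4] read 'b'  n4⇒n5
[5] read 'c'  n5⇒n6  → match P1@[0:5],P2@[4:5]
[6] read 'a'  n6⇒n1 (fail-walked)  → match P0@[6:6]
[7] read 'a'  n1⇒n1 (fail-walked)  → match P0@[7:7]
[8] read 'c'  n1⇒n2
[9] read 'b'  n2⇒n3
[10] read 'b'  n3⇒n4
[11] read 'b'  n4⇒n5
[12] read 'c'  n5⇒n6  → match P1@[7:12],P2@[11:12]
[13] read 'c'  n6⇒n0 (fail-walked)
[14] read 'a'  n0⇒n1  → match P0@[14:14]
[15] read 'c'  n1⇒n2
[16] read 'b'  n2⇒n3
[17] read 'b'  n3⇒n4
[18] read 'b'  n4⇒n5
[19] read 'c'  n5⇒n6  → match P1@[14:19],P2@[18:19]
[20] read 'a'  n6⇒n1 (fail-walked)  → match P0@[20:20]
[21] read 'a'  n1⇒n1 (fail-walked)  → match P0@[21:21]
[22] read 'c'  n1⇒n2
[23] read 'a'  n2⇒n1 (fail-walked)  → match P0@[23:23]
[24] read 'c'  n1⇒n2
[25] read 'b'  n2⇒n3
[26] read 'b'  n3⇒n4
[27] read 'b'  n4⇒n5
[28] read 'c'  n5⇒n6  → match P1@[23:28],P2@[27:28]
[29] read 'c'  n6⇒n0 (fail-walked)

Result: [[0,0],[5,1],[5,2],[6,0],[7,0],[12,1],[12,2],[14,0],[19,1],[19,2],[20,0],[21,0],[23,0],[28,1],[28,2]]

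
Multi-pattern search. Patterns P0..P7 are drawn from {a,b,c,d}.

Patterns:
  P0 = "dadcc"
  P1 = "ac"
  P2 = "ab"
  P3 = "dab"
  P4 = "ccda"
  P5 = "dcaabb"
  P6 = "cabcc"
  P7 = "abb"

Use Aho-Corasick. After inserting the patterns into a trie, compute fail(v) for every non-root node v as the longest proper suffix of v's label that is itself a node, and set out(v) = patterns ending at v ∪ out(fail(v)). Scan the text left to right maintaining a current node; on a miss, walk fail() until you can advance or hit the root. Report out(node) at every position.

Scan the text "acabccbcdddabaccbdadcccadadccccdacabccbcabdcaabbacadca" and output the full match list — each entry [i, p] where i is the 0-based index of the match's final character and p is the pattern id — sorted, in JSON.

Build:
Trie nodes:
  n0 'ε': a→6 c→10 d→1
  n1 'd': a→2 c→14
  n2 'da': b→9 d→3
  n3 'dad': c→4
  n4 'dadc': c→5
  n5 'dadcc': ·  ←P0
  n6 'a': b→8 c→7
  n7 'ac': ·  ←P1
  n8 'ab': b→23  ←P2
  n9 'dab': ·  ←P3
  n10 'c': a→19 c→11
  n11 'cc': d→12
  n12 'ccd': a→13
  n13 'ccda': ·  ←P4
  n14 'dc': a→15
  n15 'dca': a→16
  n16 'dcaa': b→17
  n17 'dcaab': b→18
  n18 'dcaabb': ·  ←P5
  n19 'ca': b→20
  n20 'cab': c→21
  n21 'cabc': c→22
  n22 'cabcc': ·  ←P6
  n23 'abb': ·  ←P7

BFS fail/out derivation:
  n1('d'): parent n0 fail=0; on 'd' 0 → fail=0;  out ∅∪∅=∅
  n6('a'): parent n0 fail=0; on 'a' 0 → fail=0;  out ∅∪∅=∅
  n10('c'): parent n0 fail=0; on 'c' 0 → fail=0;  out ∅∪∅=∅
  n2('da'): parent n1 fail=0; on 'a' 0 → fail=6;  out ∅∪∅=∅
  n7('ac'): parent n6 fail=0; on 'c' 0 → fail=10;  out {1}∪∅={1}
  n8('ab'): parent n6 fail=0; on 'b' 0 → fail=0;  out {2}∪∅={2}
  n11('cc'): parent n10 fail=0; on 'c' 0 → fail=10;  out ∅∪∅=∅
  n14('dc'): parent n1 fail=0; on 'c' 0 → fail=10;  out ∅∪∅=∅
  n19('ca'): parent n10 fail=0; on 'a' 0 → fail=6;  out ∅∪∅=∅
  n3('dad'): parent n2 fail=6; on 'd' 6→0 → fail=1;  out ∅∪∅=∅
  n9('dab'): parent n2 fail=6; on 'b' 6 → fail=8;  out {3}∪{2}={2,3}
  n12('ccd'): parent n11 fail=10; on 'd' 10→0 → fail=1;  out ∅∪∅=∅
  n15('dca'): parent n14 fail=10; on 'a' 10 → fail=19;  out ∅∪∅=∅
  n20('cab'): parent n19 fail=6; on 'b' 6 → fail=8;  out ∅∪{2}={2}
  n23('abb'): parent n8 fail=0; on 'b' 0 → fail=0;  out {7}∪∅={7}
  n4('dadc'): parent n3 fail=1; on 'c' 1 → fail=14;  out ∅∪∅=∅
  n13('ccda'): parent n12 fail=1; on 'a' 1 → fail=2;  out {4}∪∅={4}
  n16('dcaa'): parent n15 fail=19; on 'a' 19→6→0 → fail=6;  out ∅∪∅=∅
  n21('cabc'): parent n20 fail=8; on 'c' 8→0 → fail=10;  out ∅∪∅=∅
  n5('dadcc'): parent n4 fail=14; on 'c' 14→10 → fail=11;  out {0}∪∅={0}
  n17('dcaab'): parent n16 fail=6; on 'b' 6 → fail=8;  out ∅∪{2}={2}
  n22('cabcc'): parent n21 fail=10; on 'c' 10 → fail=11;  out {6}∪∅={6}
  n18('dcaabb'): parent n17 fail=8; on 'b' 8 → fail=23;  out {5}∪{7}={5,7}

Scan:
i=0 'a': node 0→6
i=1 'c': node 6→7  → match P1@[0:1]
i=2 'a': node 7→19 (via fail)
i=3 'b': node 19→20  → match P2@[2:3]
i=4 'c': node 20→21
i=5 'c': node 21→22  → match P6@[1:5]
i=6 'b': node 22→0 (via fail)
i=7 'c': node 0→10
i=8 'd': node 10→1 (via fail)
i=9 'd': node 1→1 (via fail)
i=10 'd': node 1→1 (via fail)
i=11 'a': node 1→2
i=12 'b': node 2→9  → match P2@[11:12],P3@[10:12]
i=13 'a': node 9→6 (via fail)
i=14 'c': node 6→7  → match P1@[13:14]
i=15 'c': node 7→11 (via fail)
i=16 'b': node 11→0 (via fail)
i=17 'd': node 0→1
i=18 'a': node 1→2
i=19 'd': node 2→3
i=20 'c': node 3→4
i=21 'c': node 4→5  → match P0@[17:21]
i=22 'c': node 5→11 (via fail)
i=23 'a': node 11→19 (via fail)
i=24 'd': node 19→1 (via fail)
i=25 'a': node 1→2
i=26 'd': node 2→3
i=27 'c': node 3→4
i=28 'c': node 4→5  → match P0@[24:28]
i=29 'c': node 5→11 (via fail)
i=30 'c': node 11→11 (via fail)
i=31 'd': node 11→12
i=32 'a': node 12→13  → match P4@[29:32]
i=33 'c': node 13→7 (via fail)  → match P1@[32:33]
i=34 'a': node 7→19 (via fail)
i=35 'b': node 19→20  → match P2@[34:35]
i=36 'c': node 20→21
i=37 'c': node 21→22  → match P6@[33:37]
i=38 'b': node 22→0 (via fail)
i=39 'c': node 0→10
i=40 'a': node 10→19
i=41 'b': node 19→20  → match P2@[40:41]
i=42 'd': node 20→1 (via fail)
i=43 'c': node 1→14
i=44 'a': node 14→15
i=45 'a': node 15→16
i=46 'b': node 16→17  → match P2@[45:46]
i=47 'b': node 17→18  → match P5@[42:47],P7@[45:47]
i=48 'a': node 18→6 (via fail)
i=49 'c': node 6→7  → match P1@[48:49]
i=50 'a': node 7→19 (via fail)
i=51 'd': node 19→1 (via fail)
i=52 'c': node 1→14
i=53 'a': node 14→15

All matches (sorted): [[1,1],[3,2],[5,6],[12,2],[12,3],[14,1],[21,0],[28,0],[32,4],[33,1],[35,2],[37,6],[41,2],[46,2],[47,5],[47,7],[49,1]]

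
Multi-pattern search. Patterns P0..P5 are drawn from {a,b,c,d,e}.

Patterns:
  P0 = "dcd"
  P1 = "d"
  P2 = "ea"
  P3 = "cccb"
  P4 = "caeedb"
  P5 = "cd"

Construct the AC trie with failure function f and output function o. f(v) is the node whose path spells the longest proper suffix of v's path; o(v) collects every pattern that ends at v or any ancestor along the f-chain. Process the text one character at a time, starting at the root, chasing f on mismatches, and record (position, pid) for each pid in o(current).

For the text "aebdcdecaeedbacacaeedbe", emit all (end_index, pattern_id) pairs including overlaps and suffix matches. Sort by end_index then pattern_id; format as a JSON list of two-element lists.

Build automaton:
Trie nodes:
  0='ε' goto c→6 d→1 e→4
  1='d' goto c→2  [P1 ends]
  2='dc' goto d→3
  3='dcd' goto ·  [P0 ends]
  4='e' goto a→5
  5='ea' goto ·  [P2 ends]
  6='c' goto a→10 c→7 d→15
  7='cc' goto c→8
  8='ccc' goto b→9
  9='cccb' goto ·  [P3 ends]
  10='ca' goto e→11
  11='cae' goto e→12
  12='caee' goto d→13
  13='caeed' goto b→14
  14='caeedb' goto ·  [P4 ends]
  15='cd' goto ·  [P5 ends]

BFS fail/out derivation:
  n1('d'): parent n0 fail=0; on 'd' 0 → fail=0;  out {1}∪∅={1}
  n4('e'): parent n0 fail=0; on 'e' 0 → fail=0;  out ∅∪∅=∅
  n6('c'): parent n0 fail=0; on 'c' 0 → fail=0;  out ∅∪∅=∅
  n2('dc'): parent n1 fail=0; on 'c' 0 → fail=6;  out ∅∪∅=∅
  n5('ea'): parent n4 fail=0; on 'a' 0 → fail=0;  out {2}∪∅={2}
  n7('cc'): parent n6 fail=0; on 'c' 0 → fail=6;  out ∅∪∅=∅
  n10('ca'): parent n6 fail=0; on 'a' 0 → fail=0;  out ∅∪∅=∅
  n15('cd'): parent n6 fail=0; on 'd' 0 → fail=1;  out {5}∪{1}={1,5}
  n3('dcd'): parent n2 fail=6; on 'd' 6 → fail=15;  out {0}∪{1,5}={0,1,5}
  n8('ccc'): parent n7 fail=6; on 'c' 6 → fail=7;  out ∅∪∅=∅
  n11('cae'): parent n10 fail=0; on 'e' 0 → fail=4;  out ∅∪∅=∅
  n9('cccb'): parent n8 fail=7; on 'b' 7→6→0 → fail=0;  out {3}∪∅={3}
  n12('caee'): parent n11 fail=4; on 'e' 4→0 → fail=4;  out ∅∪∅=∅
  n13('caeed'): parent n12 fail=4; on 'd' 4→0 → fail=1;  out ∅∪{1}={1}
  n14('caeedb'): parent n13 fail=1; on 'b' 1→0 → fail=0;  out {4}∪∅={4}

Scan:
pos 0 'a': at 0
pos 1 'e': at 4
pos 2 'b': at 0 (via fail)
pos 3 'd': at 1  emit P1@[3:3]
pos 4 'c': at 2
pos 5 'd': at 3  emit P0@[3:5],P1@[5:5],P5@[4:5]
pos 6 'e': at 4 (via fail)
pos 7 'c': at 6 (via fail)
pos 8 'a': at 10
pos 9 'e': at 11
pos 10 'e': at 12
pos 11 'd': at 13  emit P1@[11:11]
pos 12 'b': at 14  emit P4@[7:12]
pos 13 'a': at 0 (via fail)
pos 14 'c': at 6
pos 15 'a': at 10
pos 16 'c': at 6 (via fail)
pos 17 'a': at 10
pos 18 'e': at 11
pos 19 'e': at 12
pos 20 'd': at 13  emit P1@[20:20]
pos 21 'b': at 14  emit P4@[16:21]
pos 22 'e': at 4 (via fail)

Matches: [[3,1],[5,0],[5,1],[5,5],[11,1],[12,4],[20,1],[21,4]]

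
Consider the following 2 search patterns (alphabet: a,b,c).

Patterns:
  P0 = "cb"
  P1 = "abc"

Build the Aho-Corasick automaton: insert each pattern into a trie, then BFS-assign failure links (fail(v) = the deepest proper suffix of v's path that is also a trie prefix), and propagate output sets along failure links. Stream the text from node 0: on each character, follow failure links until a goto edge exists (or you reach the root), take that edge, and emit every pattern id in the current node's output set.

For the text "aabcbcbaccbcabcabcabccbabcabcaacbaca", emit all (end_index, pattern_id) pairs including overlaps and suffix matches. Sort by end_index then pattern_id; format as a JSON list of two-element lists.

Build:
Trie (insert patterns):
  0='ε' goto a→3 c→1
  1='c' goto b→2
  2='cb' goto ·  [P0 ends]
  3='a' goto b→4
  4='ab' goto c→5
  5='abc' goto ·  [P1 ends]

Failure links (BFS by depth):
  n1('c'): parent n0 fail=0; on 'c' 0 → fail=0;  out ∅∪∅=∅
  n3('a'): parent n0 fail=0; on 'a' 0 → fail=0;  out ∅∪∅=∅
  n2('cb'): parent n1 fail=0; on 'b' 0 → fail=0;  out {0}∪∅={0}
  n4('ab'): parent n3 fail=0; on 'b' 0 → fail=0;  out ∅∪∅=∅
  n5('abc'): parent n4 fail=0; on 'c' 0 → fail=1;  out {1}∪∅={1}

Run:
[0] read 'a'  n0⇒n3
[1] read 'a'  n3⇒n3 (fail-walked)
[2] read 'b'  n3⇒n4
[3] read 'c'  n4⇒n5  emit P1@[1:3]
[4] read 'b'  n5⇒n2 (fail-walked)  emit P0@[3:4]
[5] read 'c'  n2⇒n1 (fail-walked)
[6] read 'b'  n1⇒n2  emit P0@[5:6]
[7] read 'a'  n2⇒n3 (fail-walked)
[8] read 'c'  n3⇒n1 (fail-walked)
[9] read 'c'  n1⇒n1 (fail-walked)
[10] read 'b'  n1⇒n2  emit P0@[9:10]
[11] read 'c'  n2⇒n1 (fail-walked)
[12] read 'a'  n1⇒n3 (fail-walked)
[13] read 'b'  n3⇒n4
[14] read 'c'  n4⇒n5  emit P1@[12:14]
[15] read 'a'  n5⇒n3 (fail-walked)
[16] read 'b'  n3⇒n4
[17] read 'c'  n4⇒n5  emit P1@[15:17]
[18] read 'a'  n5⇒n3 (fail-walked)
[19] read 'b'  n3⇒n4
[20] read 'c'  n4⇒n5  emit P1@[18:20]
[21] read 'c'  n5⇒n1 (fail-walked)
[22] read 'b'  n1⇒n2  emit P0@[21:22]
[23] read 'a'  n2⇒n3 (fail-walked)
[24] read 'b'  n3⇒n4
[25] read 'c'  n4⇒n5  emit P1@[23:25]
[26] read 'a'  n5⇒n3 (fail-walked)
[27] read 'b'  n3⇒n4
[28] read 'c'  n4⇒n5  emit P1@[26:28]
[29] read 'a'  n5⇒n3 (fail-walked)
[30] read 'a'  n3⇒n3 (fail-walked)
[31] read 'c'  n3⇒n1 (fail-walked)
[32] read 'b'  n1⇒n2  emit P0@[31:32]
[33] read 'a'  n2⇒n3 (fail-walked)
[34] read 'c'  n3⇒n1 (fail-walked)
[35] read 'a'  n1⇒n3 (fail-walked)

Result: [[3,1],[4,0],[6,0],[10,0],[14,1],[17,1],[20,1],[22,0],[25,1],[28,1],[32,0]]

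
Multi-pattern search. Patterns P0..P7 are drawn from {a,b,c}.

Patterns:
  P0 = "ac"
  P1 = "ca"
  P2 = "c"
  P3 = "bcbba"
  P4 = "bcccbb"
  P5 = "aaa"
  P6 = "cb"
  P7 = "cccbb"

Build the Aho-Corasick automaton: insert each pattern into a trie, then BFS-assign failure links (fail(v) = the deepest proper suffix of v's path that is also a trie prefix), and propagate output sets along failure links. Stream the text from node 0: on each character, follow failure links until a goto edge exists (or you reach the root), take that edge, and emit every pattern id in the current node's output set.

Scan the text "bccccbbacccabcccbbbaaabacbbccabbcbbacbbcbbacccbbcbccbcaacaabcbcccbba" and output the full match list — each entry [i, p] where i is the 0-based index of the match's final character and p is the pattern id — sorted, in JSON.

Build automaton:
Trie nodes:
  n0 'ε': a→1 b→5 c→3
  n1 'a': a→14 c→2
  n2 'ac': ·  [P0 ends]
  n3 'c': a→4 b→16 c→17  [P2 ends]
  n4 'ca': ·  [P1 ends]
  n5 'b': c→6
  n6 'bc': b→7 c→10
  n7 'bcb': b→8
  n8 'bcbb': a→9
  n9 'bcbba': ·  [P3 ends]
  n10 'bcc': c→11
  n11 'bccc': b→12
  n12 'bcccb': b→13
  n13 'bcccbb': ·  [P4 ends]
  n14 'aa': a→15
  n15 'aaa': ·  [P5 ends]
  n16 'cb': ·  [P6 ends]
  n17 'cc': c→18
  n18 'ccc': b→19
  n19 'cccb': b→20
  n20 'cccbb': ·  [P7 ends]

BFS fail/out derivation:
  fail(1) 'a': from fail(0)=0 chase 'a': 0 ⇒ 0;  out=∅∪out(0)=∅
  fail(3) 'c': from fail(0)=0 chase 'c': 0 ⇒ 0;  out={2}∪out(0)={2}
  fail(5) 'b': from fail(0)=0 chase 'b': 0 ⇒ 0;  out=∅∪out(0)=∅
  fail(2) 'ac': from fail(1)=0 chase 'c': 0 ⇒ 3;  out={0}∪out(3)={0,2}
  fail(4) 'ca': from fail(3)=0 chase 'a': 0 ⇒ 1;  out={1}∪out(1)={1}
  fail(6) 'bc': from fail(5)=0 chase 'c': 0 ⇒ 3;  out=∅∪out(3)={2}
  fail(14) 'aa': from fail(1)=0 chase 'a': 0 ⇒ 1;  out=∅∪out(1)=∅
  fail(16) 'cb': from fail(3)=0 chase 'b': 0 ⇒ 5;  out={6}∪out(5)={6}
  fail(17) 'cc': from fail(3)=0 chase 'c': 0 ⇒ 3;  out=∅∪out(3)={2}
  fail(7) 'bcb': from fail(6)=3 chase 'b': 3 ⇒ 16;  out=∅∪out(16)={6}
  fail(10) 'bcc': from fail(6)=3 chase 'c': 3 ⇒ 17;  out=∅∪out(17)={2}
  fail(15) 'aaa': from fail(14)=1 chase 'a': 1 ⇒ 14;  out={5}∪out(14)={5}
  fail(18) 'ccc': from fail(17)=3 chase 'c': 3 ⇒ 17;  out=∅∪out(17)={2}
  fail(8) 'bcbb': from fail(7)=16 chase 'b': 16→5→0 ⇒ 5;  out=∅∪out(5)=∅
  fail(11) 'bccc': from fail(10)=17 chase 'c': 17 ⇒ 18;  out=∅∪out(18)={2}
  fail(19) 'cccb': from fail(18)=17 chase 'b': 17→3 ⇒ 16;  out=∅∪out(16)={6}
  fail(9) 'bcbba': from fail(8)=5 chase 'a': 5→0 ⇒ 1;  out={3}∪out(1)={3}
  fail(12) 'bcccb': from fail(11)=18 chase 'b': 18 ⇒ 19;  out=∅∪out(19)={6}
  fail(20) 'cccbb': from fail(19)=16 chase 'b': 16→5→0 ⇒ 5;  out={7}∪out(5)={7}
  fail(13) 'bcccbb': from fail(12)=19 chase 'b': 19 ⇒ 20;  out={4}∪out(20)={4,7}

Run:
pos 0 'b': at 5
pos 1 'c': at 6  ** P2@[1:1]
pos 2 'c': at 10  ** P2@[2:2]
pos 3 'c': at 11  ** P2@[3:3]
pos 4 'c': at 18 ·f  ** P2@[4:4]
pos 5 'b': at 19  ** P6@[4:5]
pos 6 'b': at 20  ** P7@[2:6]
pos 7 'a': at 1 ·f
pos 8 'c': at 2  ** P0@[7:8],P2@[8:8]
pos 9 'c': at 17 ·f  ** P2@[9:9]
pos 10 'c': at 18  ** P2@[10:10]
pos 11 'a': at 4 ·f  ** P1@[10:11]
pos 12 'b': at 5 ·f
pos 13 'c': at 6  ** P2@[13:13]
pos 14 'c': at 10  ** P2@[14:14]
pos 15 'c': at 11  ** P2@[15:15]
pos 16 'b': at 12  ** P6@[15:16]
pos 17 'b': at 13  ** P4@[12:17],P7@[13:17]
pos 18 'b': at 5 ·f
pos 19 'a': at 1 ·f
pos 20 'a': at 14
pos 21 'a': at 15  ** P5@[19:21]
pos 22 'b': at 5 ·f
pos 23 'a': at 1 ·f
pos 24 'c': at 2  ** P0@[23:24],P2@[24:24]
pos 25 'b': at 16 ·f  ** P6@[24:25]
pos 26 'b': at 5 ·f
pos 27 'c': at 6  ** P2@[27:27]
pos 28 'c': at 10  ** P2@[28:28]
pos 29 'a': at 4 ·f  ** P1@[28:29]
pos 30 'b': at 5 ·f
pos 31 'b': at 5 ·f
pos 32 'c': at 6  ** P2@[32:32]
pos 33 'b': at 7  ** P6@[32:33]
pos 34 'b': at 8
pos 35 'a': at 9  ** P3@[31:35]
pos 36 'c': at 2 ·f  ** P0@[35:36],P2@[36:36]
pos 37 'b': at 16 ·f  ** P6@[36:37]
pos 38 'b': at 5 ·f
pos 39 'c': at 6  ** P2@[39:39]
pos 40 'b': at 7  ** P6@[39:40]
pos 41 'b': at 8
pos 42 'a': at 9  ** P3@[38:42]
pos 43 'c': at 2 ·f  ** P0@[42:43],P2@[43:43]
pos 44 'c': at 17 ·f  ** P2@[44:44]
pos 45 'c': at 18  ** P2@[45:45]
pos 46 'b': at 19  ** P6@[45:46]
pos 47 'b': at 20  ** P7@[43:47]
pos 48 'c': at 6 ·f  ** P2@[48:48]
pos 49 'b': at 7  ** P6@[48:49]
pos 50 'c': at 6 ·f  ** P2@[50:50]
pos 51 'c': at 10  ** P2@[51:51]
pos 52 'b': at 16 ·f  ** P6@[51:52]
pos 53 'c': at 6 ·f  ** P2@[53:53]
pos 54 'a': at 4 ·f  ** P1@[53:54]
pos 55 'a': at 14 ·f
pos 56 'c': at 2 ·f  ** P0@[55:56],P2@[56:56]
pos 57 'a': at 4 ·f  ** P1@[56:57]
pos 58 'a': at 14 ·f
pos 59 'b': at 5 ·f
pos 60 'c': at 6  ** P2@[60:60]
pos 61 'b': at 7  ** P6@[60:61]
pos 62 'c': at 6 ·f  ** P2@[62:62]
pos 63 'c': at 10  ** P2@[63:63]
pos 64 'c': at 11  ** P2@[64:64]
pos 65 'b': at 12  ** P6@[64:65]
pos 66 'b': at 13  ** P4@[61:66],P7@[62:66]
pos 67 'a': at 1 ·f

Result: [[1,2],[2,2],[3,2],[4,2],[5,6],[6,7],[8,0],[8,2],[9,2],[10,2],[11,1],[13,2],[14,2],[15,2],[16,6],[17,4],[17,7],[21,5],[24,0],[24,2],[25,6],[27,2],[28,2],[29,1],[32,2],[33,6],[35,3],[36,0],[36,2],[37,6],[39,2],[40,6],[42,3],[43,0],[43,2],[44,2],[45,2],[46,6],[47,7],[48,2],[49,6],[50,2],[51,2],[52,6],[53,2],[54,1],[56,0],[56,2],[57,1],[60,2],[61,6],[62,2],[63,2],[64,2],[65,6],[66,4],[66,7]]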